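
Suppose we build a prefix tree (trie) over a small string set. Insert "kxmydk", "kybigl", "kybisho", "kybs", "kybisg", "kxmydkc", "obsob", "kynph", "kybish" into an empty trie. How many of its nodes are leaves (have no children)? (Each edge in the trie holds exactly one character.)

Leaves are exactly the stored words that no other stored word extends.
Those words: "kxmydkc", "kybigl", "kybisg", "kybisho", "kybs", "kynph", "obsob"
Leaf count: 7

7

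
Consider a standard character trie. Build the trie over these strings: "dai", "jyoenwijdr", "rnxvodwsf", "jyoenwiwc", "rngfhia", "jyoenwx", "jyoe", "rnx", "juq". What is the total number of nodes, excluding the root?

Trace insertions, counting only characters that open a new branch:
  "dai" → 3 new (d, a, i)
  "jyoenwijdr" → 10 new (j, y, o, e, n, w, i, j, d, r)
  "rnxvodwsf" → 9 new (r, n, x, v, o, d, w, s, f)
  "jyoenwiwc" → prefix "jyoenwi" already present; 2 new (w, c)
  "rngfhia" → prefix "rn" already present; 5 new (g, f, h, i, a)
  "jyoenwx" → prefix "jyoenw" already present; 1 new (x)
  "jyoe" → prefix "jyoe" already present; 0 new (none)
  "rnx" → prefix "rnx" already present; 0 new (none)
  "juq" → prefix "j" already present; 2 new (u, q)
Total nodes = 3 + 10 + 9 + 2 + 5 + 1 + 0 + 0 + 2 = 32

32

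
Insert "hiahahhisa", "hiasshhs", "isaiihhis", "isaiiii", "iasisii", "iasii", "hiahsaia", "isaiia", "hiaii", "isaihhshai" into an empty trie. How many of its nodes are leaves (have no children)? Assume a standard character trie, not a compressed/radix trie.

A leaf is a node with no children — equivalently, the end of a word that is not a proper prefix of any other stored word.
Those words: "hiahahhisa", "hiahsaia", "hiaii", "hiasshhs", "iasii", "iasisii", "isaihhshai", "isaiia", "isaiihhis", "isaiiii"
Leaf count: 10

10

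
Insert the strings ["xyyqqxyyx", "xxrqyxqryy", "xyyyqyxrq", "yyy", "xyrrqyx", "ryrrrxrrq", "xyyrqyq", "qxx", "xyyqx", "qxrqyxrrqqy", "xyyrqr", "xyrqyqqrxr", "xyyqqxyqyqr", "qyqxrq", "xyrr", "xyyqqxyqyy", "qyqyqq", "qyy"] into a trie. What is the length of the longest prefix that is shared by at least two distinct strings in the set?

The deepest shared node is where two words last agree before diverging.
e.g. "xyyqqxyqyqr" and "xyyqqxyqyy" share the prefix "xyyqqxyqy" of length 9; no pair shares a longer one.
Longest shared-prefix length: 9

9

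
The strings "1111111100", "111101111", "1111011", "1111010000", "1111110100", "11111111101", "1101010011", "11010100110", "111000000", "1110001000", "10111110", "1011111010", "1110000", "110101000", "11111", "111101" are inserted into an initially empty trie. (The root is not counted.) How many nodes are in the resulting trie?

For each word, the new-node count is its length minus the longest prefix already in the trie:
  "1111111100" → 10 new (1, 1, 1, 1, 1, 1, 1, 1, 0, 0)
  "111101111" → prefix "1111" already present; 5 new (0, 1, 1, 1, 1)
  "1111011" → prefix "1111011" already present; 0 new (none)
  "1111010000" → prefix "111101" already present; 4 new (0, 0, 0, 0)
  "1111110100" → prefix "111111" already present; 4 new (0, 1, 0, 0)
  "11111111101" → prefix "11111111" already present; 3 new (1, 0, 1)
  "1101010011" → prefix "11" already present; 8 new (0, 1, 0, 1, 0, 0, 1, 1)
  "11010100110" → prefix "1101010011" already present; 1 new (0)
  "111000000" → prefix "111" already present; 6 new (0, 0, 0, 0, 0, 0)
  "1110001000" → prefix "111000" already present; 4 new (1, 0, 0, 0)
  "10111110" → prefix "1" already present; 7 new (0, 1, 1, 1, 1, 1, 0)
  "1011111010" → prefix "10111110" already present; 2 new (1, 0)
  "1110000" → prefix "1110000" already present; 0 new (none)
  "110101000" → prefix "11010100" already present; 1 new (0)
  "11111" → prefix "11111" already present; 0 new (none)
  "111101" → prefix "111101" already present; 0 new (none)
Total nodes = 10 + 5 + 0 + 4 + 4 + 3 + 8 + 1 + 6 + 4 + 7 + 2 + 0 + 1 + 0 + 0 = 55

55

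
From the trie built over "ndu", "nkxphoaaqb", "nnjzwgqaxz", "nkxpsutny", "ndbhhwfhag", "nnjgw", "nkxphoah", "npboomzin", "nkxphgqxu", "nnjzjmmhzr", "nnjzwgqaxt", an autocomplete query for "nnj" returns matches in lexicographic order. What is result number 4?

nnjzwgqaxz

Filter for "nnj…" and sort: "nnjgw", "nnjzjmmhzr", "nnjzwgqaxt", "nnjzwgqaxz"
Position 4: nnjzwgqaxz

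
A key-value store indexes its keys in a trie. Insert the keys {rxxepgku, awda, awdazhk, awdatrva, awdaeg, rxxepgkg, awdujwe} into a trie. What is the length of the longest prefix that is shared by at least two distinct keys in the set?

7

Equivalently: take the maximum, over all pairs, of their longest common prefix length.
"rxxepgkg" and "rxxepgku" agree on "rxxepgk" (7 characters) before diverging; nothing deeper is shared.
Longest shared-prefix length: 7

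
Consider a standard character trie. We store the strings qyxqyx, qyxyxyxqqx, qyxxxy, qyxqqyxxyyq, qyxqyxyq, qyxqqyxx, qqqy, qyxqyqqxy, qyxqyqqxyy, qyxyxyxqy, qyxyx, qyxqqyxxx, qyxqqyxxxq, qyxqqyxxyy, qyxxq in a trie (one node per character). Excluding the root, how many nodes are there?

37

For each word, the new-node count is its length minus the longest prefix already in the trie:
  "qyxqyx" → 6 new (q, y, x, q, y, x)
  "qyxyxyxqqx" → prefix "qyx" already present; 7 new (y, x, y, x, q, q, x)
  "qyxxxy" → prefix "qyx" already present; 3 new (x, x, y)
  "qyxqqyxxyyq" → prefix "qyxq" already present; 7 new (q, y, x, x, y, y, q)
  "qyxqyxyq" → prefix "qyxqyx" already present; 2 new (y, q)
  "qyxqqyxx" → prefix "qyxqqyxx" already present; 0 new (none)
  "qqqy" → prefix "q" already present; 3 new (q, q, y)
  "qyxqyqqxy" → prefix "qyxqy" already present; 4 new (q, q, x, y)
  "qyxqyqqxyy" → prefix "qyxqyqqxy" already present; 1 new (y)
  "qyxyxyxqy" → prefix "qyxyxyxq" already present; 1 new (y)
  "qyxyx" → prefix "qyxyx" already present; 0 new (none)
  "qyxqqyxxx" → prefix "qyxqqyxx" already present; 1 new (x)
  "qyxqqyxxxq" → prefix "qyxqqyxxx" already present; 1 new (q)
  "qyxqqyxxyy" → prefix "qyxqqyxxyy" already present; 0 new (none)
  "qyxxq" → prefix "qyxx" already present; 1 new (q)
Total nodes = 6 + 7 + 3 + 7 + 2 + 0 + 3 + 4 + 1 + 1 + 0 + 1 + 1 + 0 + 1 = 37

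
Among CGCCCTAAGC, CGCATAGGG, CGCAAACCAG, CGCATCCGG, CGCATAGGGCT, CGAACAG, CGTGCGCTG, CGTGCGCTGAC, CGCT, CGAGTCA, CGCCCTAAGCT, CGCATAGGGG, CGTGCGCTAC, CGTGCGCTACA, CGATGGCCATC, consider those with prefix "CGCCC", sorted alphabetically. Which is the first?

Filter for "CGCCC…" and sort: "CGCCCTAAGC", "CGCCCTAAGCT"
Position 1: CGCCCTAAGC

CGCCCTAAGC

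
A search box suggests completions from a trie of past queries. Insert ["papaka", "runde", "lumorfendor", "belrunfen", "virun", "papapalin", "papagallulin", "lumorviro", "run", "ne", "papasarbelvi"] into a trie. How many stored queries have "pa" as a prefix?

4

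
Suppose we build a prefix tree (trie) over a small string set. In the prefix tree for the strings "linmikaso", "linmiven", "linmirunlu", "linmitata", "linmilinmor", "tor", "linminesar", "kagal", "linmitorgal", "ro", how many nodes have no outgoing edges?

10

A leaf is a node with no children — equivalently, the end of a word that is not a proper prefix of any other stored word.
Those words: "kagal", "linmikaso", "linmilinmor", "linminesar", "linmirunlu", "linmitata", "linmitorgal", "linmiven", "ro", "tor"
Leaf count: 10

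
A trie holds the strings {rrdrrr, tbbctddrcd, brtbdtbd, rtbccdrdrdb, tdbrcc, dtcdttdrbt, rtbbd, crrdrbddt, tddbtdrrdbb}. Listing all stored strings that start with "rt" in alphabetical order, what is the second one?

rtbccdrdrdb

DFS of the "rt" subtree visits, in order: "rtbbd", "rtbccdrdrdb"
The 2nd is rtbccdrdrdb.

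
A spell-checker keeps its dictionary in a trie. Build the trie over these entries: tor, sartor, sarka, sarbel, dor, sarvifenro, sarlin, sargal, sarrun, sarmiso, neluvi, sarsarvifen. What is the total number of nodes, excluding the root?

51

Count nodes per top-level branch (shared prefixes stored once):
  'd'-branch (dor): 3 nodes
  'n'-branch (neluvi): 6 nodes
  's'-branch (sarbel, sargal, sarka, sarlin, sarmiso, sarrun, sarsarvifen, sartor, sarvifenro): 39 nodes
  't'-branch (tor): 3 nodes
Sum: 51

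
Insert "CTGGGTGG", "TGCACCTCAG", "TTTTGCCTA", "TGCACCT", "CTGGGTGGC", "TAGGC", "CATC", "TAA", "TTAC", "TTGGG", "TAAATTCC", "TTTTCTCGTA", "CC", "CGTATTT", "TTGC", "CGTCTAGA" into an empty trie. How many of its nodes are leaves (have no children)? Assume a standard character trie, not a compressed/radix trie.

13

A leaf is a node with no children — equivalently, the end of a word that is not a proper prefix of any other stored word.
Those words: "CATC", "CC", "CGTATTT", "CGTCTAGA", "CTGGGTGGC", "TAAATTCC", "TAGGC", "TGCACCTCAG", "TTAC", "TTGC", "TTGGG", "TTTTCTCGTA", "TTTTGCCTA"
Leaf count: 13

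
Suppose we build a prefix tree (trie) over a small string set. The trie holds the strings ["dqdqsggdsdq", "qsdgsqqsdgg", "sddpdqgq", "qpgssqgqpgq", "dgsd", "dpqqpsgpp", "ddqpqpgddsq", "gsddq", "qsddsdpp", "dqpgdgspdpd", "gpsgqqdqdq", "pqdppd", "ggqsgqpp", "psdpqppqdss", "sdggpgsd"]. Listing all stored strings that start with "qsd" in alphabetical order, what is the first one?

qsddsdpp

Filter for "qsd…" and sort: "qsddsdpp", "qsdgsqqsdgg"
The 1st is qsddsdpp.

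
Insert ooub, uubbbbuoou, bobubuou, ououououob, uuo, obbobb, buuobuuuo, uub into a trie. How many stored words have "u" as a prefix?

3

Walk to "u"; the words in its subtree are exactly those with that prefix.
Words under "u": uub, uubbbbuoou, uuo
Count: 3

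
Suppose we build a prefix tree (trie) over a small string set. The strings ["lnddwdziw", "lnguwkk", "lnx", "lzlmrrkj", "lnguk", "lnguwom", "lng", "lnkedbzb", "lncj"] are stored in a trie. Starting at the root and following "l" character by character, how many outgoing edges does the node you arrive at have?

2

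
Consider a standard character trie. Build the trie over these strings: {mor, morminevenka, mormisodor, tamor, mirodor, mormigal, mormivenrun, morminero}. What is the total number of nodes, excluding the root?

39

Trie structure (* marks end of a word):
(root)
├─ m
│  ├─ i
│  │  └─ r
│  │     └─ o
│  │        └─ d
│  │           └─ o
│  │              └─ r *
│  └─ o
│     └─ r *
│        └─ m
│           └─ i
│              ├─ g
│              │  └─ a
│              │     └─ l *
│              ├─ n
│              │  └─ e
│              │     ├─ r
│              │     │  └─ o *
│              │     └─ v
│              │        └─ e
│              │           └─ n
│              │              └─ k
│              │                 └─ a *
│              ├─ s
│              │  └─ o
│              │     └─ d
│              │        └─ o
│              │           └─ r *
│              └─ v
│                 └─ e
│                    └─ n
│                       └─ r
│                          └─ u
│                             └─ n *
└─ t
   └─ a
      └─ m
         └─ o
            └─ r *
Counting every labelled node above: 39.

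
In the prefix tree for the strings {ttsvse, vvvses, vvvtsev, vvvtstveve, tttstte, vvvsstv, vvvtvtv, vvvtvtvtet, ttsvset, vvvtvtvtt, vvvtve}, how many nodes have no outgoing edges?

9

Leaves are exactly the stored words that no other stored word extends.
Those words: "ttsvset", "tttstte", "vvvses", "vvvsstv", "vvvtsev", "vvvtstveve", "vvvtve", "vvvtvtvtet", "vvvtvtvtt"
Leaf count: 9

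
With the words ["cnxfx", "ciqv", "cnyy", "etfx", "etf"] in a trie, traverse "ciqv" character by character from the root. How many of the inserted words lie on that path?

1

Walk "ciqv" from the root; an end-of-word marker is hit whenever a stored word is a prefix of "ciqv".
Prefixes of the query that are stored words: "ciqv"
Count: 1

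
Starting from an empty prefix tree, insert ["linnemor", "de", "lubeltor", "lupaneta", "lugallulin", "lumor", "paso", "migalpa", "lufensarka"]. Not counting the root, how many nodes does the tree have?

53

Insert word by word; a character creates a node only if that edge doesn't already exist:
  "linnemor" → 8 new (l, i, n, n, e, m, o, r)
  "de" → 2 new (d, e)
  "lubeltor" → prefix "l" already present; 7 new (u, b, e, l, t, o, r)
  "lupaneta" → prefix "lu" already present; 6 new (p, a, n, e, t, a)
  "lugallulin" → prefix "lu" already present; 8 new (g, a, l, l, u, l, i, n)
  "lumor" → prefix "lu" already present; 3 new (m, o, r)
  "paso" → 4 new (p, a, s, o)
  "migalpa" → 7 new (m, i, g, a, l, p, a)
  "lufensarka" → prefix "lu" already present; 8 new (f, e, n, s, a, r, k, a)
Total nodes = 8 + 2 + 7 + 6 + 8 + 3 + 4 + 7 + 8 = 53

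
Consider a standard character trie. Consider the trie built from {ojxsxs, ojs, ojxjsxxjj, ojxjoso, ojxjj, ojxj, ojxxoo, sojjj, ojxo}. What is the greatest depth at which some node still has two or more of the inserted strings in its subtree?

4

Look for the deepest trie node that still has at least two words in its subtree.
"ojxj" and "ojxjj" agree on "ojxj" (4 characters) before diverging; nothing deeper is shared.
Longest shared-prefix length: 4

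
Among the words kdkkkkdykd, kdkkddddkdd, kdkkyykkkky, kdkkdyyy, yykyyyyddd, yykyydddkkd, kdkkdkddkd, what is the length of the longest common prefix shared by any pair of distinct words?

5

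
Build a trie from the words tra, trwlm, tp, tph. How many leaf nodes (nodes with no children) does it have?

3

A leaf is a node with no children — equivalently, the end of a word that is not a proper prefix of any other stored word.
Those words: "tph", "tra", "trwlm"
Leaf count: 3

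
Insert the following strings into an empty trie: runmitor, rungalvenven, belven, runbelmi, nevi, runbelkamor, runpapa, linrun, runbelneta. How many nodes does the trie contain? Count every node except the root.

Count nodes per top-level branch (shared prefixes stored once):
  'b'-branch (belven): 6 nodes
  'l'-branch (linrun): 6 nodes
  'n'-branch (nevi): 4 nodes
  'r'-branch (runbelkamor, runbelmi, runbelneta, rungalvenven, runmitor, runpapa): 35 nodes
Sum: 51

51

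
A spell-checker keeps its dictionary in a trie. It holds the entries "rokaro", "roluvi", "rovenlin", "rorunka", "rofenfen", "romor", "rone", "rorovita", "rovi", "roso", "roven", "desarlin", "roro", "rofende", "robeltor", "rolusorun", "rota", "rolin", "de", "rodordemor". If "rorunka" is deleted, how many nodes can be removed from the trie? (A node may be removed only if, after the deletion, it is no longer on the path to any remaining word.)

4

A node on "rorunka"'s path can go only if nothing else ends at it or branches off below it.
The suffix "unka" (4 nodes) is used only by "rorunka"; the node for "ror" still has the child "o", so pruning stops there.
Nodes removed: 4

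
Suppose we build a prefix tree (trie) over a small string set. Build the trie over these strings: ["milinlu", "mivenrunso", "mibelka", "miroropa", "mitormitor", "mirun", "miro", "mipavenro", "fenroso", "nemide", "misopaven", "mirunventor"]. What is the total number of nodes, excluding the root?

69

Count nodes per top-level branch (shared prefixes stored once):
  'f'-branch (fenroso): 7 nodes
  'm'-branch (mibelka, milinlu, mipavenro, miro, miroropa, mirun, mirunventor, misopaven, mitormitor, mivenrunso): 56 nodes
  'n'-branch (nemide): 6 nodes
Sum: 69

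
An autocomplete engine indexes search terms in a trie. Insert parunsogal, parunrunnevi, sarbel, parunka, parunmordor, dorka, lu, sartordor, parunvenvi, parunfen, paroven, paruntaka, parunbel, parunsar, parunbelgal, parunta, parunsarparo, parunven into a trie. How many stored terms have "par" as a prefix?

14

Walk to "par"; the words in its subtree are exactly those with that prefix.
Matches: "paroven", "parunbel", "parunbelgal", "parunfen", "parunka", "parunmordor", "parunrunnevi", "parunsar", "parunsarparo", "parunsogal", "parunta", "paruntaka", "parunven", "parunvenvi"
Count: 14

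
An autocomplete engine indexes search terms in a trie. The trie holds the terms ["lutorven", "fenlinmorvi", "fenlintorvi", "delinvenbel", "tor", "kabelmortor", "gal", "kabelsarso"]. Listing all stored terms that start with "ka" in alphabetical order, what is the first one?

kabelmortor

Words with prefix "ka", in lexicographic order: "kabelmortor", "kabelsarso"
The 1st is kabelmortor.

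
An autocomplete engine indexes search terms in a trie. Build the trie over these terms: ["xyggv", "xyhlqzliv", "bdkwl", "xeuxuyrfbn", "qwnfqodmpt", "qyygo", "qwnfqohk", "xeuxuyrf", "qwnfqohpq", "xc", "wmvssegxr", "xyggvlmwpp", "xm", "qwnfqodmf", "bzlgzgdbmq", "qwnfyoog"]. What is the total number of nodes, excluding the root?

Insert word by word; a character creates a node only if that edge doesn't already exist:
  "xyggv" → 5 new (x, y, g, g, v)
  "xyhlqzliv" → prefix "xy" already present; 7 new (h, l, q, z, l, i, v)
  "bdkwl" → 5 new (b, d, k, w, l)
  "xeuxuyrfbn" → prefix "x" already present; 9 new (e, u, x, u, y, r, f, b, n)
  "qwnfqodmpt" → 10 new (q, w, n, f, q, o, d, m, p, t)
  "qyygo" → prefix "q" already present; 4 new (y, y, g, o)
  "qwnfqohk" → prefix "qwnfqo" already present; 2 new (h, k)
  "xeuxuyrf" → prefix "xeuxuyrf" already present; 0 new (none)
  "qwnfqohpq" → prefix "qwnfqoh" already present; 2 new (p, q)
  "xc" → prefix "x" already present; 1 new (c)
  "wmvssegxr" → 9 new (w, m, v, s, s, e, g, x, r)
  "xyggvlmwpp" → prefix "xyggv" already present; 5 new (l, m, w, p, p)
  "xm" → prefix "x" already present; 1 new (m)
  "qwnfqodmf" → prefix "qwnfqodm" already present; 1 new (f)
  "bzlgzgdbmq" → prefix "b" already present; 9 new (z, l, g, z, g, d, b, m, q)
  "qwnfyoog" → prefix "qwnf" already present; 4 new (y, o, o, g)
Total nodes = 5 + 7 + 5 + 9 + 10 + 4 + 2 + 0 + 2 + 1 + 9 + 5 + 1 + 1 + 9 + 4 = 74

74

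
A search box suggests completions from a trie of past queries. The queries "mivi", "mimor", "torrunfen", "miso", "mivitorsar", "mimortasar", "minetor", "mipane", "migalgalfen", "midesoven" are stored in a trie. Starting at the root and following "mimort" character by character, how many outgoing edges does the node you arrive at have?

1

The children of the "mimort" node are the distinct next characters among strings starting with "mimort".
Characters that immediately follow "mimort" among the stored strings: {a}.
That node has 1 child edge.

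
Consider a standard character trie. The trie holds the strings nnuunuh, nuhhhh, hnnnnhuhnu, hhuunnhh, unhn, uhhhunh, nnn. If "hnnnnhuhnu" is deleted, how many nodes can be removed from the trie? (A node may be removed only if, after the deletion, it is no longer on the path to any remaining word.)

Walk "hnnnnhuhnu" from the leaf back toward the root, removing each node that no remaining word uses.
The suffix "nnnnhuhnu" (9 nodes) is used only by "hnnnnhuhnu"; the node for "h" still has the child "h", so pruning stops there.
Nodes removed: 9

9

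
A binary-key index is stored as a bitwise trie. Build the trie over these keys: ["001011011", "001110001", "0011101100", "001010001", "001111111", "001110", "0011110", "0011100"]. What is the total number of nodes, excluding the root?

28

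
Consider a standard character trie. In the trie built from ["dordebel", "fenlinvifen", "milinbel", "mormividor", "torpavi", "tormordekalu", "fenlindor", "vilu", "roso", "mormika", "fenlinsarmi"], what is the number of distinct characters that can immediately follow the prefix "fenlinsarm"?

Follow the path "fenlinsarm" to its node, then look at its outgoing edges.
Characters that immediately follow "fenlinsarm" among the stored strings: {i}.
That node has 1 child edge.

1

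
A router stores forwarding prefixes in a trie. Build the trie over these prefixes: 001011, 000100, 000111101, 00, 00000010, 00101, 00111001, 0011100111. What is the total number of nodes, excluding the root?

Insert word by word; a character creates a node only if that edge doesn't already exist:
  "001011" → 6 new (0, 0, 1, 0, 1, 1)
  "000100" → prefix "00" already present; 4 new (0, 1, 0, 0)
  "000111101" → prefix "0001" already present; 5 new (1, 1, 1, 0, 1)
  "00" → prefix "00" already present; 0 new (none)
  "00000010" → prefix "000" already present; 5 new (0, 0, 0, 1, 0)
  "00101" → prefix "00101" already present; 0 new (none)
  "00111001" → prefix "001" already present; 5 new (1, 1, 0, 0, 1)
  "0011100111" → prefix "00111001" already present; 2 new (1, 1)
Total nodes = 6 + 4 + 5 + 0 + 5 + 0 + 5 + 2 = 27

27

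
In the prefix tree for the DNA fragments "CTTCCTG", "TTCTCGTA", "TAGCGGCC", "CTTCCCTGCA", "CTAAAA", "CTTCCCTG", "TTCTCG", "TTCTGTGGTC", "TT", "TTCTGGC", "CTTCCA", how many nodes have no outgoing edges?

8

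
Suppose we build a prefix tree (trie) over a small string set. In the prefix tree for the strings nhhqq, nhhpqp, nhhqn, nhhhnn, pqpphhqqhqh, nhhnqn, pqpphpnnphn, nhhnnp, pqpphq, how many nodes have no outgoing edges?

9

Leaves are exactly the stored words that no other stored word extends.
Those words: "nhhhnn", "nhhnnp", "nhhnqn", "nhhpqp", "nhhqn", "nhhqq", "pqpphhqqhqh", "pqpphpnnphn", "pqpphq"
Leaf count: 9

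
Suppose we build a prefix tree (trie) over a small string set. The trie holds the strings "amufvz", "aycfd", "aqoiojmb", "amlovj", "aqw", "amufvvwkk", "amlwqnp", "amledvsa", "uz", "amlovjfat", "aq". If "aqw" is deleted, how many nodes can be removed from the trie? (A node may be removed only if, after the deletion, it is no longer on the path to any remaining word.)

1

Walk "aqw" from the leaf back toward the root, removing each node that no remaining word uses.
The suffix "w" (1 node) is used only by "aqw"; the node for "aq" still has the child "o", so pruning stops there.
Nodes removed: 1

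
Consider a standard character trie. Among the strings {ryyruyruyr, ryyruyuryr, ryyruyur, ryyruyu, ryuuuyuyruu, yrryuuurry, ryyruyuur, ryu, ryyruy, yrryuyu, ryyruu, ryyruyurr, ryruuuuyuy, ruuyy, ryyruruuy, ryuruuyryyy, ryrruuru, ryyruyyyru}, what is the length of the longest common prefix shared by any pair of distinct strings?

8

Look for the deepest trie node that still has at least two words in its subtree.
e.g. "ryyruyur" and "ryyruyurr" share the prefix "ryyruyur" of length 8; no pair shares a longer one.
Longest shared-prefix length: 8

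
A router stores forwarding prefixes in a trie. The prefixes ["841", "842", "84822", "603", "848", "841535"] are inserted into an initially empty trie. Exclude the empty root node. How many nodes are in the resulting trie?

Insert word by word; a character creates a node only if that edge doesn't already exist:
  "841" → 3 new (8, 4, 1)
  "842" → prefix "84" already present; 1 new (2)
  "84822" → prefix "84" already present; 3 new (8, 2, 2)
  "603" → 3 new (6, 0, 3)
  "848" → prefix "848" already present; 0 new (none)
  "841535" → prefix "841" already present; 3 new (5, 3, 5)
Total nodes = 3 + 1 + 3 + 3 + 0 + 3 = 13

13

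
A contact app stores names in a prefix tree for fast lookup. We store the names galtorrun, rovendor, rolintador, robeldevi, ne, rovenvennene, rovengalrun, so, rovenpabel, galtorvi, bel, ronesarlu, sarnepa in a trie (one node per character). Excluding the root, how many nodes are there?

For each word, the new-node count is its length minus the longest prefix already in the trie:
  "galtorrun" → 9 new (g, a, l, t, o, r, r, u, n)
  "rovendor" → 8 new (r, o, v, e, n, d, o, r)
  "rolintador" → prefix "ro" already present; 8 new (l, i, n, t, a, d, o, r)
  "robeldevi" → prefix "ro" already present; 7 new (b, e, l, d, e, v, i)
  "ne" → 2 new (n, e)
  "rovenvennene" → prefix "roven" already present; 7 new (v, e, n, n, e, n, e)
  "rovengalrun" → prefix "roven" already present; 6 new (g, a, l, r, u, n)
  "so" → 2 new (s, o)
  "rovenpabel" → prefix "roven" already present; 5 new (p, a, b, e, l)
  "galtorvi" → prefix "galtor" already present; 2 new (v, i)
  "bel" → 3 new (b, e, l)
  "ronesarlu" → prefix "ro" already present; 7 new (n, e, s, a, r, l, u)
  "sarnepa" → prefix "s" already present; 6 new (a, r, n, e, p, a)
Total nodes = 9 + 8 + 8 + 7 + 2 + 7 + 6 + 2 + 5 + 2 + 3 + 7 + 6 = 72

72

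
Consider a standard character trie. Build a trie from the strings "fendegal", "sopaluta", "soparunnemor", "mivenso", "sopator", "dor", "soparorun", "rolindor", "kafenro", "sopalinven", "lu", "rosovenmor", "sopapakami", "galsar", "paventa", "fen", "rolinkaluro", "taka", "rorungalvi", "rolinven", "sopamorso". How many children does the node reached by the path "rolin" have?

Walk "rolin" from the root, arriving at one node.
Distinct next characters after "rolin": d, k, v.
That node has 3 child edges.

3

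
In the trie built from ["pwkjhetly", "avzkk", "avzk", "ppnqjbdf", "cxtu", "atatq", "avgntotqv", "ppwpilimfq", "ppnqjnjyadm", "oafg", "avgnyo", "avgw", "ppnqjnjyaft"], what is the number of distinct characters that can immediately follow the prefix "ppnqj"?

2

Walk "ppnqj" from the root, arriving at one node.
Distinct next characters after "ppnqj": b, n.
That node has 2 child edges.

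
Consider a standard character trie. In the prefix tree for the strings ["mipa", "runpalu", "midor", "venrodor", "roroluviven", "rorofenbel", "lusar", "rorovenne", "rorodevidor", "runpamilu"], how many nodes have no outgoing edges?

Leaves are exactly the stored words that no other stored word extends.
Those words: "lusar", "midor", "mipa", "rorodevidor", "rorofenbel", "roroluviven", "rorovenne", "runpalu", "runpamilu", "venrodor"
Leaf count: 10

10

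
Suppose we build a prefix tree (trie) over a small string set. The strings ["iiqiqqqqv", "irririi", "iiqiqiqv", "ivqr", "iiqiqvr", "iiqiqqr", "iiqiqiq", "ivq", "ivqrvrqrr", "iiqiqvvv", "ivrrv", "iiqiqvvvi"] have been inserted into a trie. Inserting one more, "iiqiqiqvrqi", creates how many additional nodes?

3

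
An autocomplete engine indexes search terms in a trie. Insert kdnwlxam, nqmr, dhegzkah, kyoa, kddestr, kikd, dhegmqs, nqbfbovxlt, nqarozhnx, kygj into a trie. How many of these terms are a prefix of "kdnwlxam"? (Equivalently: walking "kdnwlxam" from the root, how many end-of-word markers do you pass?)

1

Walk "kdnwlxam" from the root; an end-of-word marker is hit whenever a stored word is a prefix of "kdnwlxam".
Prefixes of the query that are stored words: "kdnwlxam"
Count: 1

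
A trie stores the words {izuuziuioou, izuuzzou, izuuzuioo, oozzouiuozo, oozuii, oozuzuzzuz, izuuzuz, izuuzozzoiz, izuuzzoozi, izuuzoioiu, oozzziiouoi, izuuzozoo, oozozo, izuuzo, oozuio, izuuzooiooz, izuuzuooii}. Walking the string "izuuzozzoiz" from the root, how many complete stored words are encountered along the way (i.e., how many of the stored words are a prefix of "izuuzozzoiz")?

Traverse "izuuzozzoiz" character by character; count nodes along the way that are marked as word ends.
Prefixes of the query that are stored words: "izuuzo", "izuuzozzoiz"
Count: 2

2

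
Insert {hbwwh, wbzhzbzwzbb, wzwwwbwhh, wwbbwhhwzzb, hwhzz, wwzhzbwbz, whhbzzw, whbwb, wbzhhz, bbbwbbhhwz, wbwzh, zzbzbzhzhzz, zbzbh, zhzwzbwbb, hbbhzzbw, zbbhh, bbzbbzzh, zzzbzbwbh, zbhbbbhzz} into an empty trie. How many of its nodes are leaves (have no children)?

Leaves are exactly the stored words that no other stored word extends.
Those words: "bbbwbbhhwz", "bbzbbzzh", "hbbhzzbw", "hbwwh", "hwhzz", "wbwzh", "wbzhhz", "wbzhzbzwzbb", "whbwb", "whhbzzw", "wwbbwhhwzzb", "wwzhzbwbz", "wzwwwbwhh", "zbbhh", "zbhbbbhzz", "zbzbh", "zhzwzbwbb", "zzbzbzhzhzz", "zzzbzbwbh"
Leaf count: 19

19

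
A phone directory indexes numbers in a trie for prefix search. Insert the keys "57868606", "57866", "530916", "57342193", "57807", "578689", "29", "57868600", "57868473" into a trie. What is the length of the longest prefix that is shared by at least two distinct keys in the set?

7

Look for the deepest trie node that still has at least two words in its subtree.
e.g. "57868600" and "57868606" share the prefix "5786860" of length 7; no pair shares a longer one.
Longest shared-prefix length: 7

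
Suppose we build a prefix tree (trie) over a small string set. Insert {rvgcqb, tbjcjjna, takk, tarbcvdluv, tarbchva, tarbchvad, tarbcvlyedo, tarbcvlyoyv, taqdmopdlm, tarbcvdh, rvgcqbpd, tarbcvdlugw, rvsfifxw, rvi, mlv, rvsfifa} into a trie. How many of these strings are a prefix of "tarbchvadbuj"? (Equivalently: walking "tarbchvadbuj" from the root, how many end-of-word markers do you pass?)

Traverse "tarbchvadbuj" character by character; count nodes along the way that are marked as word ends.
Prefixes of the query that are stored words: "tarbchva", "tarbchvad"
Count: 2

2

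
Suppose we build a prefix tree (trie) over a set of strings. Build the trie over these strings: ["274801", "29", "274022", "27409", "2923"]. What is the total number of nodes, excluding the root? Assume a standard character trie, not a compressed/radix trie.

13

Count nodes per top-level branch (shared prefixes stored once):
  '2'-branch (274022, 27409, 274801, 29, 2923): 13 nodes
Sum: 13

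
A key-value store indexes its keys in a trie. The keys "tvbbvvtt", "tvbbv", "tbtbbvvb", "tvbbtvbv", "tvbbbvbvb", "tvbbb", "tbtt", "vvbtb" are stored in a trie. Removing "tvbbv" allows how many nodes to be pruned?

Walk "tvbbv" from the leaf back toward the root, removing each node that no remaining word uses.
Every node on "tvbbv" is still needed (e.g. by "tvbbvvtt"), so nothing is freed.
Nodes removed: 0

0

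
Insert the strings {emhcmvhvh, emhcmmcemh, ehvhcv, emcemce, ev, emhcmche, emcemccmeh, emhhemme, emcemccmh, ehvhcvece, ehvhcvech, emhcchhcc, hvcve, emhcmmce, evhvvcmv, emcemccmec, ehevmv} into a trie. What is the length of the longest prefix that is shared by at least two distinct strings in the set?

Equivalently: take the maximum, over all pairs, of their longest common prefix length.
"emcemccmec" and "emcemccmeh" agree on "emcemccme" (9 characters) before diverging; nothing deeper is shared.
Longest shared-prefix length: 9

9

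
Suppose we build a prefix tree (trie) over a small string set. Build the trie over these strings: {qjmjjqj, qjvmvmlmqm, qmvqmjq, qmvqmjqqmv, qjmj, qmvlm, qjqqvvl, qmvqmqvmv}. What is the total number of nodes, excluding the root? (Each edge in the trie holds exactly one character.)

Count nodes per top-level branch (shared prefixes stored once):
  'q'-branch (qjmj, qjmjjqj, qjqqvvl, qjvmvmlmqm, qmvlm, qmvqmjq, qmvqmjqqmv, qmvqmqvmv): 35 nodes
Sum: 35

35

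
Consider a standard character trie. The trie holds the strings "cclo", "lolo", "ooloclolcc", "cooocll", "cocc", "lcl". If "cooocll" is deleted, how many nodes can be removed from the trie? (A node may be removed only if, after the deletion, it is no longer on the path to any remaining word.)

A node on "cooocll"'s path can go only if nothing else ends at it or branches off below it.
The suffix "oocll" (5 nodes) is used only by "cooocll"; the node for "co" still has the child "c", so pruning stops there.
Nodes removed: 5

5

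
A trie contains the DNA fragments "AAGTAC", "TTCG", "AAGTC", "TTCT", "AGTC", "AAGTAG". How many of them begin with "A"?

4

Traverse to the node for "A", then collect every word in that subtree.
Matches: "AAGTAC", "AAGTAG", "AAGTC", "AGTC"
Count: 4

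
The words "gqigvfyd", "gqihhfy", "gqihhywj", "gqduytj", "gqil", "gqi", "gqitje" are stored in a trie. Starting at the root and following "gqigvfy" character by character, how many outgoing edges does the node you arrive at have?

The children of the "gqigvfy" node are the distinct next characters among strings starting with "gqigvfy".
Characters that immediately follow "gqigvfy" among the stored strings: {d}.
That node has 1 child edge.

1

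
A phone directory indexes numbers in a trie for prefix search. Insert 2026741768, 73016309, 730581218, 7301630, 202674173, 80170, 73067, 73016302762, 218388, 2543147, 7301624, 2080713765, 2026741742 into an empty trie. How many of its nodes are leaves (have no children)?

12

Leaves are exactly the stored words that no other stored word extends.
Those words: "202674173", "2026741742", "2026741768", "2080713765", "218388", "2543147", "7301624", "73016302762", "73016309", "730581218", "73067", "80170"
Leaf count: 12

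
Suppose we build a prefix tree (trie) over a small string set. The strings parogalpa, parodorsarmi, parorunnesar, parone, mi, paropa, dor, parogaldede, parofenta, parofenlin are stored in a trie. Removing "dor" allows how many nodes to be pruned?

A node on "dor"'s path can go only if nothing else ends at it or branches off below it.
No other word shares any prefix with "dor", so all 3 of its nodes go.
Nodes removed: 3

3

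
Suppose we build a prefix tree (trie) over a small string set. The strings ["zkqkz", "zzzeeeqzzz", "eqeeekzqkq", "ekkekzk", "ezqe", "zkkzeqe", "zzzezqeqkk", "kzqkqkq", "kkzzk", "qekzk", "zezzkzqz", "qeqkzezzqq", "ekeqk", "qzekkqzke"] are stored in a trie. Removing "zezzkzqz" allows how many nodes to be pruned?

7

A node on "zezzkzqz"'s path can go only if nothing else ends at it or branches off below it.
The suffix "ezzkzqz" (7 nodes) is used only by "zezzkzqz"; the node for "z" still has the child "k", so pruning stops there.
Nodes removed: 7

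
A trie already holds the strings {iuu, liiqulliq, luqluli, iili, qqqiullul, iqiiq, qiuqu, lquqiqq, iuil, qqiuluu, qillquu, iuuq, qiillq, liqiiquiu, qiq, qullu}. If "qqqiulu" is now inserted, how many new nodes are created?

"qqqiul" is already a path in the trie; the remaining "u" must be added.
So 7 − 6 = 1 new nodes.

1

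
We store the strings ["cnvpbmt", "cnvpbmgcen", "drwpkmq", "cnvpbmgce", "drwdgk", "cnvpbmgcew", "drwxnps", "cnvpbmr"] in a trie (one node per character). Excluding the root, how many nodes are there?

Insert word by word; a character creates a node only if that edge doesn't already exist:
  "cnvpbmt" → 7 new (c, n, v, p, b, m, t)
  "cnvpbmgcen" → prefix "cnvpbm" already present; 4 new (g, c, e, n)
  "drwpkmq" → 7 new (d, r, w, p, k, m, q)
  "cnvpbmgce" → prefix "cnvpbmgce" already present; 0 new (none)
  "drwdgk" → prefix "drw" already present; 3 new (d, g, k)
  "cnvpbmgcew" → prefix "cnvpbmgce" already present; 1 new (w)
  "drwxnps" → prefix "drw" already present; 4 new (x, n, p, s)
  "cnvpbmr" → prefix "cnvpbm" already present; 1 new (r)
Total nodes = 7 + 4 + 7 + 0 + 3 + 1 + 4 + 1 = 27

27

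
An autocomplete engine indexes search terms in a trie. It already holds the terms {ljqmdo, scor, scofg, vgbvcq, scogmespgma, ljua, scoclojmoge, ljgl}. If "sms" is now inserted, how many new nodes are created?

2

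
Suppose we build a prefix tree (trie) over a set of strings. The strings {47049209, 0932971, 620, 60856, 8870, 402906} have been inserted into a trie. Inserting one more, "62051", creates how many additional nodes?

"620" is already a path in the trie; the remaining "51" must be added.
New nodes needed: |"62051"| − 3 = 5 − 3 = 2.

2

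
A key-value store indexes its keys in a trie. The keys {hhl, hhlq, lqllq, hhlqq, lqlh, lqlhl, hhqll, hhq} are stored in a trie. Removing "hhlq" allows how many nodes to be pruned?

0

A node on "hhlq"'s path can go only if nothing else ends at it or branches off below it.
Every node on "hhlq" is still needed (e.g. by "hhlqq"), so nothing is freed.
Nodes removed: 0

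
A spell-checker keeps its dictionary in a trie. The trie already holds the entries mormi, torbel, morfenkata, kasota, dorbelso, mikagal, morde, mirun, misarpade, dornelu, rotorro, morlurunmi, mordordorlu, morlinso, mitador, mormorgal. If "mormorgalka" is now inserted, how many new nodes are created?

"mormorgal" is already a path in the trie; the remaining "ka" must be added.
So 11 − 9 = 2 new nodes.

2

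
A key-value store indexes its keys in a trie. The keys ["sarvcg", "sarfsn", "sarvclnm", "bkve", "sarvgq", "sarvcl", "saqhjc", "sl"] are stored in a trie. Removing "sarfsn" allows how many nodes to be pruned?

3

A node on "sarfsn"'s path can go only if nothing else ends at it or branches off below it.
The suffix "fsn" (3 nodes) is used only by "sarfsn"; the node for "sar" still has the child "v", so pruning stops there.
Nodes removed: 3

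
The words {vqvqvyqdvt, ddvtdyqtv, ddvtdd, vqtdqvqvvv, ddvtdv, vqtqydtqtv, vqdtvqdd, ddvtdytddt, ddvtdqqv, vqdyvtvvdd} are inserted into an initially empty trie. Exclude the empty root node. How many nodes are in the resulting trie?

Trace insertions, counting only characters that open a new branch:
  "vqvqvyqdvt" → 10 new (v, q, v, q, v, y, q, d, v, t)
  "ddvtdyqtv" → 9 new (d, d, v, t, d, y, q, t, v)
  "ddvtdd" → prefix "ddvtd" already present; 1 new (d)
  "vqtdqvqvvv" → prefix "vq" already present; 8 new (t, d, q, v, q, v, v, v)
  "ddvtdv" → prefix "ddvtd" already present; 1 new (v)
  "vqtqydtqtv" → prefix "vqt" already present; 7 new (q, y, d, t, q, t, v)
  "vqdtvqdd" → prefix "vq" already present; 6 new (d, t, v, q, d, d)
  "ddvtdytddt" → prefix "ddvtdy" already present; 4 new (t, d, d, t)
  "ddvtdqqv" → prefix "ddvtd" already present; 3 new (q, q, v)
  "vqdyvtvvdd" → prefix "vqd" already present; 7 new (y, v, t, v, v, d, d)
Total nodes = 10 + 9 + 1 + 8 + 1 + 7 + 6 + 4 + 3 + 7 = 56

56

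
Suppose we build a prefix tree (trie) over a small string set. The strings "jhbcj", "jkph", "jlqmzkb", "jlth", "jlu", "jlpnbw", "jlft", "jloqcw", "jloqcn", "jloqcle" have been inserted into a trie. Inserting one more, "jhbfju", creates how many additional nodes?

The longest prefix of "jhbfju" already in the trie is "jhb" (length 3).
Each of the 3 remaining characters creates one node.

3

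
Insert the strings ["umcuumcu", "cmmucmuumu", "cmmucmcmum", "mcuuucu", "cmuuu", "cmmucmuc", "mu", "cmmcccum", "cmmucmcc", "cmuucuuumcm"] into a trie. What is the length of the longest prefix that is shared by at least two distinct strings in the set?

7

Look for the deepest trie node that still has at least two words in its subtree.
"cmmucmcc" and "cmmucmcmum" agree on "cmmucmc" (7 characters) before diverging; nothing deeper is shared.
Longest shared-prefix length: 7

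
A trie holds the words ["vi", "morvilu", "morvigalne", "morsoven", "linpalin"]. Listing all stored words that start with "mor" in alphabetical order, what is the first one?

morsoven

DFS of the "mor" subtree visits, in order: "morsoven", "morvigalne", "morvilu"
Position 1: morsoven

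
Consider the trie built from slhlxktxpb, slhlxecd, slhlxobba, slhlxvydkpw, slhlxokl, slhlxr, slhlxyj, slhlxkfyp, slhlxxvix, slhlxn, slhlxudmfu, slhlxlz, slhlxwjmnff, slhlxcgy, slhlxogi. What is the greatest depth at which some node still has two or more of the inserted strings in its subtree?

6

Look for the deepest trie node that still has at least two words in its subtree.
"slhlxkfyp" and "slhlxktxpb" agree on "slhlxk" (6 characters) before diverging; nothing deeper is shared.
Longest shared-prefix length: 6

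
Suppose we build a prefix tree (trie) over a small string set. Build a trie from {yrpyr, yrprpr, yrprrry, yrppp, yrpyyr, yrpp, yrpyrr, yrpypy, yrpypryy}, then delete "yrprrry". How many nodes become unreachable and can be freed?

After clearing the end-marker at "yrprrry", prune upward until reaching a node still needed by another word.
The suffix "rry" (3 nodes) is used only by "yrprrry"; the node for "yrpr" still has the child "p", so pruning stops there.
Nodes removed: 3

3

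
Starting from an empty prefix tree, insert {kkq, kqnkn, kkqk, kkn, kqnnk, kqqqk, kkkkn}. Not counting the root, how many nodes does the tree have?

17

Count nodes per top-level branch (shared prefixes stored once):
  'k'-branch (kkkkn, kkn, kkq, kkqk, kqnkn, kqnnk, kqqqk): 17 nodes
Sum: 17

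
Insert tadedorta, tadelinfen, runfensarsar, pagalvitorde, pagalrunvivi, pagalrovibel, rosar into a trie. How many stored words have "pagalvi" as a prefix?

1

Walk to "pagalvi"; the words in its subtree are exactly those with that prefix.
Words under "pagalvi": pagalvitorde
Count: 1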